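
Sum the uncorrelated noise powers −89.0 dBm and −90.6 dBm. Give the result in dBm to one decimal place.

−86.7 dBm

Convert to linear, add, convert back:
P₁ = 1.26×10⁻¹² W, P₂ = 8.71×10⁻¹³ W
P_tot = 2.13×10⁻¹² W → 10 log₁₀(P_tot / 10⁻³) = −86.7 dBm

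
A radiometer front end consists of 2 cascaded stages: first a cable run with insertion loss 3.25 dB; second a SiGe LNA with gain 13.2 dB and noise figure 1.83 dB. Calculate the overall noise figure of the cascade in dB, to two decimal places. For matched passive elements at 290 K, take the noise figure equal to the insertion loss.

5.08 dB

Convert to linear (a loss of L dB is a gain of −L dB): F_i = 10^(NF_i/10), G_i = 10^(G_i,dB/10)
  Stage 1: F_1 = 10^(3.25/10) = 2.113, G_1 = 10^(−3.25/10) = 0.4732
  Stage 2: F_2 = 10^(1.83/10) = 1.524, G_2 = 10^(13.2/10) = 20.89
Friis cascade:
  F = 2.113 + (1.524 − 1)/0.4732 = 3.221
NF = 10 log₁₀(3.221) = 5.08 dB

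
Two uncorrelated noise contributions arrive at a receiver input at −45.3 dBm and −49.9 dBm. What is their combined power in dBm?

Convert to linear, add, convert back:
P₁ = 2.95×10⁻⁸ W, P₂ = 1.02×10⁻⁸ W
P_tot = 3.97×10⁻⁸ W → 10 log₁₀(P_tot / 10⁻³) = −44.0 dBm

−44.0 dBm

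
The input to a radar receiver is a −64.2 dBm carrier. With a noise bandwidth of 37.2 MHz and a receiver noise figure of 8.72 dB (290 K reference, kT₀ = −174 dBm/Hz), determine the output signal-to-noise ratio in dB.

25.4 dB

Noise floor: N = −174 + 10 log₁₀(B) + NF
10 log₁₀(3.72×10⁷) = 75.71 dB
N = −174 + 75.71 + 8.72 = −89.57 dBm
SNR = P_sig − N = −64.2 − (−89.57) = 25.37 dB → 25.4 dB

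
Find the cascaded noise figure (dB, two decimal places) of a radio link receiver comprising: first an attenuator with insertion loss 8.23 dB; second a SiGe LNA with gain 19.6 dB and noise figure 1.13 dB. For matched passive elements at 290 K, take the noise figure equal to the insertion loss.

9.36 dB

Convert to linear (a loss of L dB is a gain of −L dB): F_i = 10^(NF_i/10), G_i = 10^(G_i,dB/10)
  Stage 1: F_1 = 10^(8.23/10) = 6.653, G_1 = 10^(−8.23/10) = 0.1503
  Stage 2: F_2 = 10^(1.13/10) = 1.297, G_2 = 10^(19.6/10) = 91.20
Friis cascade:
  F = 6.653 + (1.297 − 1)/0.1503 = 8.630
NF = 10 log₁₀(8.630) = 9.36 dB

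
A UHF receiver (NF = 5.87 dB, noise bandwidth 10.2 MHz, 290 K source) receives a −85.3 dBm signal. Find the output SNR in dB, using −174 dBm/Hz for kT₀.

12.7 dB

Noise floor: N = −174 + 10 log₁₀(B) + NF
10 log₁₀(1.02×10⁷) = 70.09 dB
N = −174 + 70.09 + 5.87 = −98.04 dBm
SNR = P_sig − N = −85.3 − (−98.04) = 12.74 dB → 12.7 dB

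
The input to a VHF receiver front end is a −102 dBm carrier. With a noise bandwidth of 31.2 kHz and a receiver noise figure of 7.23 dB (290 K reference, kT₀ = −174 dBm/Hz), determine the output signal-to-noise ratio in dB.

19.8 dB

Noise floor: N = −174 + 10 log₁₀(B) + NF
10 log₁₀(3.12×10⁴) = 44.94 dB
N = −174 + 44.94 + 7.23 = −121.83 dBm
SNR = P_sig − N = −102 − (−121.83) = 19.83 dB → 19.8 dB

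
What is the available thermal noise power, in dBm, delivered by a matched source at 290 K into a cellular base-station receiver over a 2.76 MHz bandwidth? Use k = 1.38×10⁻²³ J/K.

P_n = kTB = 1.38×10⁻²³ × 290 × 2.76×10⁶ = 1.10×10⁻¹⁴ W
In dBm: 10 log₁₀(1.10×10⁻¹⁴ / 10⁻³) = −109.6 dBm

−109.6 dBm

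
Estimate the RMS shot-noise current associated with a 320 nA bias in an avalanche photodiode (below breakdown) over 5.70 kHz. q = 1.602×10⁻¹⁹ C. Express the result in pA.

24.2 pA

I_n = √(2qI·B)
2qI·B = 2 × 1.602×10⁻¹⁹ × 3.20×10⁻⁷ × 5.70×10³ = 5.84×10⁻²² A²
I_n = √(5.84×10⁻²²) = 2.42×10⁻¹¹ A = 24.2 pA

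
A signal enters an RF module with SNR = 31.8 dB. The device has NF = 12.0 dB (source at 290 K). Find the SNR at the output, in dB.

19.8 dB

By definition F = SNR_in/SNR_out, so in dB: SNR_out = SNR_in − NF
SNR_out = 31.8 − 12.0 = 19.8 dB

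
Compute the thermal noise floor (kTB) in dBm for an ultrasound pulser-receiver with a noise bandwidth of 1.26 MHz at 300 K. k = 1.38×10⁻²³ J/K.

P_n = kTB = 1.38×10⁻²³ × 300 × 1.26×10⁶ = 5.22×10⁻¹⁵ W
In dBm: 10 log₁₀(5.22×10⁻¹⁵ / 10⁻³) = −112.8 dBm

−112.8 dBm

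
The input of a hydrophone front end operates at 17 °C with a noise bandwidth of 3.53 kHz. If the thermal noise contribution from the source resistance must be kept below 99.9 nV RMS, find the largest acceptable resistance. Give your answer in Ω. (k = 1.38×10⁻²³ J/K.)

T = 17 °C + 273.15 = 290.15 K
Johnson–Nyquist: V_n = √(4kTRB) ⇒ R = V_n² / (4kTB)
4kTB = 4 × 1.38×10⁻²³ × 290.15 × 3.53×10³ = 5.65×10⁻¹⁷
R = (9.99×10⁻⁸)² / 5.65×10⁻¹⁷ = 1.77×10² Ω = 177 Ω

177 Ω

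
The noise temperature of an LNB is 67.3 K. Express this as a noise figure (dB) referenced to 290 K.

0.906 dB

F = 1 + T_e/T₀ = 1 + 67.3/290 = 1.23207
NF = 10 log₁₀(1.23207) = 0.906 dB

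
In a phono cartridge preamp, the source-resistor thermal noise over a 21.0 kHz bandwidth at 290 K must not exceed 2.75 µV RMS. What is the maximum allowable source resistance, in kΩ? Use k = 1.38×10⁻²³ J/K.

22.5 kΩ

Johnson–Nyquist: V_n = √(4kTRB) ⇒ R = V_n² / (4kTB)
4kTB = 4 × 1.38×10⁻²³ × 290 × 2.10×10⁴ = 3.36×10⁻¹⁶
R = (2.75×10⁻⁶)² / 3.36×10⁻¹⁶ = 2.25×10⁴ Ω = 22.5 kΩ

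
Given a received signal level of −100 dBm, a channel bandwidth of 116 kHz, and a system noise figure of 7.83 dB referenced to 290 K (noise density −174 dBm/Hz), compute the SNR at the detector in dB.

15.5 dB

Noise floor: N = −174 + 10 log₁₀(B) + NF
10 log₁₀(1.16×10⁵) = 50.64 dB
N = −174 + 50.64 + 7.83 = −115.53 dBm
SNR = P_sig − N = −100 − (−115.53) = 15.53 dB → 15.5 dB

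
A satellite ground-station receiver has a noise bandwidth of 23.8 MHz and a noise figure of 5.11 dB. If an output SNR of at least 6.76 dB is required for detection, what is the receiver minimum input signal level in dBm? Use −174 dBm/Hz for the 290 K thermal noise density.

−88.4 dBm

Sensitivity = −174 + 10 log₁₀(B) + NF + SNR_min
= −174 + 73.77 + 5.11 + 6.76
= −88.36 dBm → −88.4 dBm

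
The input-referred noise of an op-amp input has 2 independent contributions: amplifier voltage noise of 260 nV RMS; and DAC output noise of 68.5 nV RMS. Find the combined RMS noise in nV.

269 nV

Uncorrelated sources add in power (mean-square): V_tot = √(ΣV_i²)
V_tot = √[(2.60×10⁻⁷)² + (6.85×10⁻⁸)²] = 2.69×10⁻⁷ V = 269 nV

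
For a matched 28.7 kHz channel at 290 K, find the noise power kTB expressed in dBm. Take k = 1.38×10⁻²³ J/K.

−129.4 dBm

P_n = kTB = 1.38×10⁻²³ × 290 × 2.87×10⁴ = 1.15×10⁻¹⁶ W
In dBm: 10 log₁₀(1.15×10⁻¹⁶ / 10⁻³) = −129.4 dBm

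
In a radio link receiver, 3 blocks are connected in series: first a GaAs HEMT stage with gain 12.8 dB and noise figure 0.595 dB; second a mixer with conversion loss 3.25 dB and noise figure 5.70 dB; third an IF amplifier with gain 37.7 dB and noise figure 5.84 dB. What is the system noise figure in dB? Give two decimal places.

2.05 dB

Convert to linear (a loss of L dB is a gain of −L dB): F_i = 10^(NF_i/10), G_i = 10^(G_i,dB/10)
  Stage 1: F_1 = 10^(0.595/10) = 1.147, G_1 = 10^(12.8/10) = 19.05
  Stage 2: F_2 = 10^(5.70/10) = 3.715, G_2 = 10^(−3.25/10) = 0.4732
  Stage 3: F_3 = 10^(5.84/10) = 3.837, G_3 = 10^(37.7/10) = 5888
Friis cascade:
  F = 1.147 + (3.715 − 1)/19.05 + (3.837 − 1)/9.016 = 1.604
NF = 10 log₁₀(1.604) = 2.05 dB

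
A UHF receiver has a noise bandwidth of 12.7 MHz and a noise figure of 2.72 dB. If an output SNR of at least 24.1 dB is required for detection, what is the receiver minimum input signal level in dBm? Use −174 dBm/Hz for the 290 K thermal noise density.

Sensitivity = −174 + 10 log₁₀(B) + NF + SNR_min
= −174 + 71.04 + 2.72 + 24.1
= −76.14 dBm → −76.1 dBm

−76.1 dBm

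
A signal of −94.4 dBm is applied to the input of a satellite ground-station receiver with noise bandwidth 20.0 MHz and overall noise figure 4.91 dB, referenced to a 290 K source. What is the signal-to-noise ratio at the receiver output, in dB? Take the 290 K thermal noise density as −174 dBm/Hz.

1.7 dB

Noise floor: N = −174 + 10 log₁₀(B) + NF
10 log₁₀(2.00×10⁷) = 73.01 dB
N = −174 + 73.01 + 4.91 = −96.08 dBm
SNR = P_sig − N = −94.4 − (−96.08) = 1.68 dB → 1.7 dB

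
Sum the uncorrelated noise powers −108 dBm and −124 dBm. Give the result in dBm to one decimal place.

Convert to linear, add, convert back:
P₁ = 1.58×10⁻¹⁴ W, P₂ = 3.98×10⁻¹⁶ W
P_tot = 1.62×10⁻¹⁴ W → 10 log₁₀(P_tot / 10⁻³) = −107.9 dBm

−107.9 dBm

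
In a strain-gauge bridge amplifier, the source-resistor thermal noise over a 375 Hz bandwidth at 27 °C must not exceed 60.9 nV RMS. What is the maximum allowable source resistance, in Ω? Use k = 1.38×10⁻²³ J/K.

597 Ω

T = 27 °C + 273.15 = 300.15 K
Johnson–Nyquist: V_n = √(4kTRB) ⇒ R = V_n² / (4kTB)
4kTB = 4 × 1.38×10⁻²³ × 300.15 × 3.75×10² = 6.21×10⁻¹⁸
R = (6.09×10⁻⁸)² / 6.21×10⁻¹⁸ = 5.97×10² Ω = 597 Ω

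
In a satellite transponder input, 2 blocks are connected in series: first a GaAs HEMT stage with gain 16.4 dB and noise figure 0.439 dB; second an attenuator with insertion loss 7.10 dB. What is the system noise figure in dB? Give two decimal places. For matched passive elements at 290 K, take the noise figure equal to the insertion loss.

0.80 dB

Convert to linear (a loss of L dB is a gain of −L dB): F_i = 10^(NF_i/10), G_i = 10^(G_i,dB/10)
  Stage 1: F_1 = 10^(0.439/10) = 1.106, G_1 = 10^(16.4/10) = 43.65
  Stage 2: F_2 = 10^(7.10/10) = 5.129, G_2 = 10^(−7.10/10) = 0.1950
Friis cascade:
  F = 1.106 + (5.129 − 1)/43.65 = 1.201
NF = 10 log₁₀(1.201) = 0.80 dB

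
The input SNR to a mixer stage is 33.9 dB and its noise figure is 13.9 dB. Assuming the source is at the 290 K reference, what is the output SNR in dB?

20.0 dB

By definition F = SNR_in/SNR_out, so in dB: SNR_out = SNR_in − NF
SNR_out = 33.9 − 13.9 = 20.0 dB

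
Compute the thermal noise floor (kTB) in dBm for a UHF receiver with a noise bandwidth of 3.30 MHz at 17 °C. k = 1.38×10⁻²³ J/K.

−108.8 dBm

T = 17 °C + 273.15 = 290.15 K
P_n = kTB = 1.38×10⁻²³ × 290.15 × 3.30×10⁶ = 1.32×10⁻¹⁴ W
In dBm: 10 log₁₀(1.32×10⁻¹⁴ / 10⁻³) = −108.8 dBm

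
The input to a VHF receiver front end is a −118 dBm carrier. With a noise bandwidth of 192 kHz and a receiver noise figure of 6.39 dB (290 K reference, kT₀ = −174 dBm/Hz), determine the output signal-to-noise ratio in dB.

Noise floor: N = −174 + 10 log₁₀(B) + NF
10 log₁₀(1.92×10⁵) = 52.83 dB
N = −174 + 52.83 + 6.39 = −114.78 dBm
SNR = P_sig − N = −118 − (−114.78) = −3.22 dB → −3.2 dB

−3.2 dB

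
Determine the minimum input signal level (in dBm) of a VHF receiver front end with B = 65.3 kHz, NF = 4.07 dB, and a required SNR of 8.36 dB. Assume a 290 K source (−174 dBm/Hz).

Sensitivity = −174 + 10 log₁₀(B) + NF + SNR_min
= −174 + 48.15 + 4.07 + 8.36
= −113.42 dBm → −113.4 dBm

−113.4 dBm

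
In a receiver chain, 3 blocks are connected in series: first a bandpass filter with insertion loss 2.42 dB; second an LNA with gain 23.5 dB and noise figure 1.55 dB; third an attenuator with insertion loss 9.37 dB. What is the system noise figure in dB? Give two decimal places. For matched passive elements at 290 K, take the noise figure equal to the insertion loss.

4.07 dB

Convert to linear (a loss of L dB is a gain of −L dB): F_i = 10^(NF_i/10), G_i = 10^(G_i,dB/10)
  Stage 1: F_1 = 10^(2.42/10) = 1.746, G_1 = 10^(−2.42/10) = 0.5728
  Stage 2: F_2 = 10^(1.55/10) = 1.429, G_2 = 10^(23.5/10) = 223.9
  Stage 3: F_3 = 10^(9.37/10) = 8.650, G_3 = 10^(−9.37/10) = 0.1156
Friis cascade:
  F = 1.746 + (1.429 − 1)/0.5728 + (8.650 − 1)/128.2 = 2.554
NF = 10 log₁₀(2.554) = 4.07 dB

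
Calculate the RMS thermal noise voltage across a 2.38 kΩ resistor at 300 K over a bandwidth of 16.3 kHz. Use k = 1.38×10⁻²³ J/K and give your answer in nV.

802 nV

V_n = √(4kTRB)
4kTRB = 4 × 1.38×10⁻²³ × 300 × 2.38×10³ × 1.63×10⁴ = 6.42×10⁻¹³ V²
V_n = √(6.42×10⁻¹³) = 8.02×10⁻⁷ V = 802 nV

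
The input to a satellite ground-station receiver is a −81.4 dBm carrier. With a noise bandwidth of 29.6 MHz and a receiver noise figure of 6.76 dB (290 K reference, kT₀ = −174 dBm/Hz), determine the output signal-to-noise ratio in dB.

Noise floor: N = −174 + 10 log₁₀(B) + NF
10 log₁₀(2.96×10⁷) = 74.71 dB
N = −174 + 74.71 + 6.76 = −92.53 dBm
SNR = P_sig − N = −81.4 − (−92.53) = 11.13 dB → 11.1 dB

11.1 dB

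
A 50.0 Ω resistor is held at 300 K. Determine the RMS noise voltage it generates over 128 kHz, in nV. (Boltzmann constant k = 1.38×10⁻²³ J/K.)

V_n = √(4kTRB)
4kTRB = 4 × 1.38×10⁻²³ × 300 × 5.00×10¹ × 1.28×10⁵ = 1.06×10⁻¹³ V²
V_n = √(1.06×10⁻¹³) = 3.26×10⁻⁷ V = 326 nV

326 nV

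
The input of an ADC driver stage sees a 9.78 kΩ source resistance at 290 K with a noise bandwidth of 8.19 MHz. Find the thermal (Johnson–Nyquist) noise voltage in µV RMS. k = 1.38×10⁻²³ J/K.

V_n = √(4kTRB)
4kTRB = 4 × 1.38×10⁻²³ × 290 × 9.78×10³ × 8.19×10⁶ = 1.28×10⁻⁹ V²
V_n = √(1.28×10⁻⁹) = 3.58×10⁻⁵ V = 35.8 µV

35.8 µV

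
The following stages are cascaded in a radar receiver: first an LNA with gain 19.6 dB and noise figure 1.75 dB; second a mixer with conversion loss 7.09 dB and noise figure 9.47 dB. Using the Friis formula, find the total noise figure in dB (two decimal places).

1.99 dB

Convert to linear (a loss of L dB is a gain of −L dB): F_i = 10^(NF_i/10), G_i = 10^(G_i,dB/10)
  Stage 1: F_1 = 10^(1.75/10) = 1.496, G_1 = 10^(19.6/10) = 91.20
  Stage 2: F_2 = 10^(9.47/10) = 8.851, G_2 = 10^(−7.09/10) = 0.1954
Friis cascade:
  F = 1.496 + (8.851 − 1)/91.20 = 1.582
NF = 10 log₁₀(1.582) = 1.99 dB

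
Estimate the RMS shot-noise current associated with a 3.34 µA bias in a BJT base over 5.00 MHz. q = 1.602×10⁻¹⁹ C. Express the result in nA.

2.31 nA

I_n = √(2qI·B)
2qI·B = 2 × 1.602×10⁻¹⁹ × 3.34×10⁻⁶ × 5.00×10⁶ = 5.35×10⁻¹⁸ A²
I_n = √(5.35×10⁻¹⁸) = 2.31×10⁻⁹ A = 2.31 nA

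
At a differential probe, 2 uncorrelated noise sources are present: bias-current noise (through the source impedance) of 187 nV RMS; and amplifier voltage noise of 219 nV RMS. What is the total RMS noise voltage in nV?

288 nV

Uncorrelated sources add in power (mean-square): V_tot = √(ΣV_i²)
V_tot = √[(1.87×10⁻⁷)² + (2.19×10⁻⁷)²] = 2.88×10⁻⁷ V = 288 nV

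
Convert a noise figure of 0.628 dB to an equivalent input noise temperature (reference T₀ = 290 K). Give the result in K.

45.1 K

F = 10^(0.628/10) = 1.15558
T_e = (F − 1)·T₀ = (1.15558 − 1) × 290 = 45.1 K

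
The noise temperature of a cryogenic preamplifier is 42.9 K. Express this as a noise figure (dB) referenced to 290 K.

0.599 dB

F = 1 + T_e/T₀ = 1 + 42.9/290 = 1.14793
NF = 10 log₁₀(1.14793) = 0.599 dB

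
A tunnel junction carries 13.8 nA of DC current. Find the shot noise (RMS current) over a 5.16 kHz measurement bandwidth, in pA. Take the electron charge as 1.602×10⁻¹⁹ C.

I_n = √(2qI·B)
2qI·B = 2 × 1.602×10⁻¹⁹ × 1.38×10⁻⁸ × 5.16×10³ = 2.28×10⁻²³ A²
I_n = √(2.28×10⁻²³) = 4.78×10⁻¹² A = 4.78 pA

4.78 pA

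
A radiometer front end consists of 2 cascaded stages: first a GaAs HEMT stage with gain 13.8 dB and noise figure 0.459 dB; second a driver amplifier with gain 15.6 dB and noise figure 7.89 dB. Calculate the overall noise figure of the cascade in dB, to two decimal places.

1.23 dB

Convert to linear (a loss of L dB is a gain of −L dB): F_i = 10^(NF_i/10), G_i = 10^(G_i,dB/10)
  Stage 1: F_1 = 10^(0.459/10) = 1.111, G_1 = 10^(13.8/10) = 23.99
  Stage 2: F_2 = 10^(7.89/10) = 6.152, G_2 = 10^(15.6/10) = 36.31
Friis cascade:
  F = 1.111 + (6.152 − 1)/23.99 = 1.326
NF = 10 log₁₀(1.326) = 1.23 dB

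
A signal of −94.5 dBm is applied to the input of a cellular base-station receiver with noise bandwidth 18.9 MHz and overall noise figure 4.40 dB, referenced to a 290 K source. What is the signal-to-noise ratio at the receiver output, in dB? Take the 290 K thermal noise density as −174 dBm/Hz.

2.3 dB

Noise floor: N = −174 + 10 log₁₀(B) + NF
10 log₁₀(1.89×10⁷) = 72.76 dB
N = −174 + 72.76 + 4.40 = −96.84 dBm
SNR = P_sig − N = −94.5 − (−96.84) = 2.34 dB → 2.3 dB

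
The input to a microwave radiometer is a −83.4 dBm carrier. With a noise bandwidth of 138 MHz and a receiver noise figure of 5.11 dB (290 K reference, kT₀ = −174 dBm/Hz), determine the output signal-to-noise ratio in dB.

4.1 dB

Noise floor: N = −174 + 10 log₁₀(B) + NF
10 log₁₀(1.38×10⁸) = 81.4 dB
N = −174 + 81.4 + 5.11 = −87.49 dBm
SNR = P_sig − N = −83.4 − (−87.49) = 4.09 dB → 4.1 dB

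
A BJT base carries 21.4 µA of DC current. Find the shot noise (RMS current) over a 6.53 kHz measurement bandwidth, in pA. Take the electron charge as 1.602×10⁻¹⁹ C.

212 pA

I_n = √(2qI·B)
2qI·B = 2 × 1.602×10⁻¹⁹ × 2.14×10⁻⁵ × 6.53×10³ = 4.48×10⁻²⁰ A²
I_n = √(4.48×10⁻²⁰) = 2.12×10⁻¹⁰ A = 212 pA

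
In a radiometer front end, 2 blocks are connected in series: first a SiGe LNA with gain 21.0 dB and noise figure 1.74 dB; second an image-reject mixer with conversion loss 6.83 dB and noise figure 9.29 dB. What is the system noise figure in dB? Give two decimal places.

Convert to linear (a loss of L dB is a gain of −L dB): F_i = 10^(NF_i/10), G_i = 10^(G_i,dB/10)
  Stage 1: F_1 = 10^(1.74/10) = 1.493, G_1 = 10^(21.0/10) = 125.9
  Stage 2: F_2 = 10^(9.29/10) = 8.492, G_2 = 10^(−6.83/10) = 0.2075
Friis cascade:
  F = 1.493 + (8.492 − 1)/125.9 = 1.552
NF = 10 log₁₀(1.552) = 1.91 dB

1.91 dB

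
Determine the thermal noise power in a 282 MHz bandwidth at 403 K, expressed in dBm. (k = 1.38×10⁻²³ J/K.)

−88.0 dBm

P_n = kTB = 1.38×10⁻²³ × 403 × 2.82×10⁸ = 1.57×10⁻¹² W
In dBm: 10 log₁₀(1.57×10⁻¹² / 10⁻³) = −88.0 dBm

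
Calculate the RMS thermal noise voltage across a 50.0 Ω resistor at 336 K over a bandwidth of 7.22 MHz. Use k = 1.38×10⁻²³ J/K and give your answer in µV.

V_n = √(4kTRB)
4kTRB = 4 × 1.38×10⁻²³ × 336 × 5.00×10¹ × 7.22×10⁶ = 6.70×10⁻¹² V²
V_n = √(6.70×10⁻¹²) = 2.59×10⁻⁶ V = 2.59 µV

2.59 µV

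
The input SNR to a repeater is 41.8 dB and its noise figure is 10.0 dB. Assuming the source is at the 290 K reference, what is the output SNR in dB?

By definition F = SNR_in/SNR_out, so in dB: SNR_out = SNR_in − NF
SNR_out = 41.8 − 10.0 = 31.8 dB

31.8 dB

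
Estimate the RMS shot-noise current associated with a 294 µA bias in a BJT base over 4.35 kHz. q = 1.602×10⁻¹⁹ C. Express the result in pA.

I_n = √(2qI·B)
2qI·B = 2 × 1.602×10⁻¹⁹ × 2.94×10⁻⁴ × 4.35×10³ = 4.10×10⁻¹⁹ A²
I_n = √(4.10×10⁻¹⁹) = 6.40×10⁻¹⁰ A = 640 pA

640 pA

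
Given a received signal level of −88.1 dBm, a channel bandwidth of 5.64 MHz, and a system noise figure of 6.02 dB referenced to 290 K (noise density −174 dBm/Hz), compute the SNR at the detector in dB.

Noise floor: N = −174 + 10 log₁₀(B) + NF
10 log₁₀(5.64×10⁶) = 67.51 dB
N = −174 + 67.51 + 6.02 = −100.47 dBm
SNR = P_sig − N = −88.1 − (−100.47) = 12.37 dB → 12.4 dB

12.4 dB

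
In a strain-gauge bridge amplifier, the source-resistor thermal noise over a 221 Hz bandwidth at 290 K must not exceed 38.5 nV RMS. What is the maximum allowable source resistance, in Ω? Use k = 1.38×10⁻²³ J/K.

419 Ω

Johnson–Nyquist: V_n = √(4kTRB) ⇒ R = V_n² / (4kTB)
4kTB = 4 × 1.38×10⁻²³ × 290 × 2.21×10² = 3.54×10⁻¹⁸
R = (3.85×10⁻⁸)² / 3.54×10⁻¹⁸ = 4.19×10² Ω = 419 Ω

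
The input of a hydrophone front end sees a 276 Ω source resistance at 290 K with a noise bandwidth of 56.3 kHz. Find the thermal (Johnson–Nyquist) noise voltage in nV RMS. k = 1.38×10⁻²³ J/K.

499 nV

V_n = √(4kTRB)
4kTRB = 4 × 1.38×10⁻²³ × 290 × 2.76×10² × 5.63×10⁴ = 2.49×10⁻¹³ V²
V_n = √(2.49×10⁻¹³) = 4.99×10⁻⁷ V = 499 nV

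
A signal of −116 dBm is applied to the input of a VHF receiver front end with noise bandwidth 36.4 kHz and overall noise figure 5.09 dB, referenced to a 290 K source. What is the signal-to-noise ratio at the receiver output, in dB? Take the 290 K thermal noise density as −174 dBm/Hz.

7.3 dB

Noise floor: N = −174 + 10 log₁₀(B) + NF
10 log₁₀(3.64×10⁴) = 45.61 dB
N = −174 + 45.61 + 5.09 = −123.30 dBm
SNR = P_sig − N = −116 − (−123.30) = 7.30 dB → 7.3 dB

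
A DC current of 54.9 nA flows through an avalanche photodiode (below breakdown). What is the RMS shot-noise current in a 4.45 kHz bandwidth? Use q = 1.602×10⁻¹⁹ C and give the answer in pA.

8.85 pA

I_n = √(2qI·B)
2qI·B = 2 × 1.602×10⁻¹⁹ × 5.49×10⁻⁸ × 4.45×10³ = 7.83×10⁻²³ A²
I_n = √(7.83×10⁻²³) = 8.85×10⁻¹² A = 8.85 pA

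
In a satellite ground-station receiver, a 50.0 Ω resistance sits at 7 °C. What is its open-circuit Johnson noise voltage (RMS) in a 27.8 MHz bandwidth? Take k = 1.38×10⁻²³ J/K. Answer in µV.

T = 7 °C + 273.15 = 280.15 K
V_n = √(4kTRB)
4kTRB = 4 × 1.38×10⁻²³ × 280.15 × 5.00×10¹ × 2.78×10⁷ = 2.15×10⁻¹¹ V²
V_n = √(2.15×10⁻¹¹) = 4.64×10⁻⁶ V = 4.64 µV

4.64 µV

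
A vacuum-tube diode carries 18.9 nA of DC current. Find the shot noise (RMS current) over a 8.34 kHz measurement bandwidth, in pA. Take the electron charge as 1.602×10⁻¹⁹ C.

I_n = √(2qI·B)
2qI·B = 2 × 1.602×10⁻¹⁹ × 1.89×10⁻⁸ × 8.34×10³ = 5.05×10⁻²³ A²
I_n = √(5.05×10⁻²³) = 7.11×10⁻¹² A = 7.11 pA

7.11 pA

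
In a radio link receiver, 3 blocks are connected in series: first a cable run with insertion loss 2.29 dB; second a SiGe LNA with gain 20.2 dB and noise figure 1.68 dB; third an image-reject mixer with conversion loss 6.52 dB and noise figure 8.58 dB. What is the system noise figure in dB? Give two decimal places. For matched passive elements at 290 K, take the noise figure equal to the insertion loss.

Convert to linear (a loss of L dB is a gain of −L dB): F_i = 10^(NF_i/10), G_i = 10^(G_i,dB/10)
  Stage 1: F_1 = 10^(2.29/10) = 1.694, G_1 = 10^(−2.29/10) = 0.5902
  Stage 2: F_2 = 10^(1.68/10) = 1.472, G_2 = 10^(20.2/10) = 104.7
  Stage 3: F_3 = 10^(8.58/10) = 7.211, G_3 = 10^(−6.52/10) = 0.2228
Friis cascade:
  F = 1.694 + (1.472 − 1)/0.5902 + (7.211 − 1)/61.80 = 2.595
NF = 10 log₁₀(2.595) = 4.14 dB

4.14 dB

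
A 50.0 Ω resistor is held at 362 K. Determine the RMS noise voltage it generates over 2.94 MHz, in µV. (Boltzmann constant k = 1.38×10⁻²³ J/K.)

V_n = √(4kTRB)
4kTRB = 4 × 1.38×10⁻²³ × 362 × 5.00×10¹ × 2.94×10⁶ = 2.94×10⁻¹² V²
V_n = √(2.94×10⁻¹²) = 1.71×10⁻⁶ V = 1.71 µV

1.71 µV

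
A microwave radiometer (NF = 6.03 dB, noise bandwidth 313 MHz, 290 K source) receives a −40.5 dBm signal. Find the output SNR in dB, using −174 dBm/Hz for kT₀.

Noise floor: N = −174 + 10 log₁₀(B) + NF
10 log₁₀(3.13×10⁸) = 84.96 dB
N = −174 + 84.96 + 6.03 = −83.01 dBm
SNR = P_sig − N = −40.5 − (−83.01) = 42.51 dB → 42.5 dB

42.5 dB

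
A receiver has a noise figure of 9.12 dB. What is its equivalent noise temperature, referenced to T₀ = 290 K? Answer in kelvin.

2078 K

F = 10^(9.12/10) = 8.16582
T_e = (F − 1)·T₀ = (8.16582 − 1) × 290 = 2078 K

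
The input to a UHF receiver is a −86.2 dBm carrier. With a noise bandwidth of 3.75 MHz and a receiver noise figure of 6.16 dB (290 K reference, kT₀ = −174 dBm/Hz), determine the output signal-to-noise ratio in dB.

Noise floor: N = −174 + 10 log₁₀(B) + NF
10 log₁₀(3.75×10⁶) = 65.74 dB
N = −174 + 65.74 + 6.16 = −102.10 dBm
SNR = P_sig − N = −86.2 − (−102.10) = 15.90 dB → 15.9 dB

15.9 dB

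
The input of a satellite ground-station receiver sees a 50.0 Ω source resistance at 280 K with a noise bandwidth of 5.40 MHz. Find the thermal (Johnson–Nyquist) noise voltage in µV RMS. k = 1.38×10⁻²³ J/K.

2.04 µV

V_n = √(4kTRB)
4kTRB = 4 × 1.38×10⁻²³ × 280 × 5.00×10¹ × 5.40×10⁶ = 4.17×10⁻¹² V²
V_n = √(4.17×10⁻¹²) = 2.04×10⁻⁶ V = 2.04 µV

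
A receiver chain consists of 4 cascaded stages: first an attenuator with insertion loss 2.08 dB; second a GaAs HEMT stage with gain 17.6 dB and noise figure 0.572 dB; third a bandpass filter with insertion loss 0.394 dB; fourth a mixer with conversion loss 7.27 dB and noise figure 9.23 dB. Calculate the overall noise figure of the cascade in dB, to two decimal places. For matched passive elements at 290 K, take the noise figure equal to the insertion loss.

3.16 dB

Convert to linear (a loss of L dB is a gain of −L dB): F_i = 10^(NF_i/10), G_i = 10^(G_i,dB/10)
  Stage 1: F_1 = 10^(2.08/10) = 1.614, G_1 = 10^(−2.08/10) = 0.6194
  Stage 2: F_2 = 10^(0.572/10) = 1.141, G_2 = 10^(17.6/10) = 57.54
  Stage 3: F_3 = 10^(0.394/10) = 1.095, G_3 = 10^(−0.394/10) = 0.9133
  Stage 4: F_4 = 10^(9.23/10) = 8.375, G_4 = 10^(−7.27/10) = 0.1875
Friis cascade:
  F = 1.614 + (1.141 − 1)/0.6194 + (1.095 − 1)/35.65 + (8.375 − 1)/32.55 = 2.071
NF = 10 log₁₀(2.071) = 3.16 dB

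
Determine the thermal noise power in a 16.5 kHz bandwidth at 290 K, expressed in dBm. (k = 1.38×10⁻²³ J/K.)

P_n = kTB = 1.38×10⁻²³ × 290 × 1.65×10⁴ = 6.60×10⁻¹⁷ W
In dBm: 10 log₁₀(6.60×10⁻¹⁷ / 10⁻³) = −131.8 dBm

−131.8 dBm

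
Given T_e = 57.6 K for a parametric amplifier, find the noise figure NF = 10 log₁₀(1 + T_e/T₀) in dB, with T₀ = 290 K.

F = 1 + T_e/T₀ = 1 + 57.6/290 = 1.19862
NF = 10 log₁₀(1.19862) = 0.787 dB

0.787 dB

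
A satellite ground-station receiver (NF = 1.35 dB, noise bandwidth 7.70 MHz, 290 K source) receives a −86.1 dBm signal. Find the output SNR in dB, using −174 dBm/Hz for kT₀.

Noise floor: N = −174 + 10 log₁₀(B) + NF
10 log₁₀(7.70×10⁶) = 68.86 dB
N = −174 + 68.86 + 1.35 = −103.79 dBm
SNR = P_sig − N = −86.1 − (−103.79) = 17.69 dB → 17.7 dB

17.7 dB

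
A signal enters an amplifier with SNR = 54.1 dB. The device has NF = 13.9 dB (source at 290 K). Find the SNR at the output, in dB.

40.2 dB

By definition F = SNR_in/SNR_out, so in dB: SNR_out = SNR_in − NF
SNR_out = 54.1 − 13.9 = 40.2 dB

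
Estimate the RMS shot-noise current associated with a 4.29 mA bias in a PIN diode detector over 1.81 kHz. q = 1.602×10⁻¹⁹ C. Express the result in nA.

I_n = √(2qI·B)
2qI·B = 2 × 1.602×10⁻¹⁹ × 4.29×10⁻³ × 1.81×10³ = 2.49×10⁻¹⁸ A²
I_n = √(2.49×10⁻¹⁸) = 1.58×10⁻⁹ A = 1.58 nA

1.58 nA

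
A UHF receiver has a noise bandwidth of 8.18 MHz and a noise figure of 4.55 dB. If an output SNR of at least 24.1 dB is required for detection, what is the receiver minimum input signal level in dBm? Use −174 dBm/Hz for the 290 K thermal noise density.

Sensitivity = −174 + 10 log₁₀(B) + NF + SNR_min
= −174 + 69.13 + 4.55 + 24.1
= −76.22 dBm → −76.2 dBm

−76.2 dBm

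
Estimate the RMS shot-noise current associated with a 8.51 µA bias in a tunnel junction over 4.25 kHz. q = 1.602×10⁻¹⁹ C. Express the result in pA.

I_n = √(2qI·B)
2qI·B = 2 × 1.602×10⁻¹⁹ × 8.51×10⁻⁶ × 4.25×10³ = 1.16×10⁻²⁰ A²
I_n = √(1.16×10⁻²⁰) = 1.08×10⁻¹⁰ A = 108 pA

108 pA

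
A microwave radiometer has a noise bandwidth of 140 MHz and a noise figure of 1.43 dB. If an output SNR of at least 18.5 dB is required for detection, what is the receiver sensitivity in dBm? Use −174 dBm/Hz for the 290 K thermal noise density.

−72.6 dBm

Sensitivity = −174 + 10 log₁₀(B) + NF + SNR_min
= −174 + 81.46 + 1.43 + 18.5
= −72.61 dBm → −72.6 dBm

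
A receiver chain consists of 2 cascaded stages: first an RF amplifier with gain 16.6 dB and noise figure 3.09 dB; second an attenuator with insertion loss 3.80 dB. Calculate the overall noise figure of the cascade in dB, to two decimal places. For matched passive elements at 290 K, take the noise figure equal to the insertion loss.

Convert to linear (a loss of L dB is a gain of −L dB): F_i = 10^(NF_i/10), G_i = 10^(G_i,dB/10)
  Stage 1: F_1 = 10^(3.09/10) = 2.037, G_1 = 10^(16.6/10) = 45.71
  Stage 2: F_2 = 10^(3.80/10) = 2.399, G_2 = 10^(−3.80/10) = 0.4169
Friis cascade:
  F = 2.037 + (2.399 − 1)/45.71 = 2.068
NF = 10 log₁₀(2.068) = 3.15 dB

3.15 dB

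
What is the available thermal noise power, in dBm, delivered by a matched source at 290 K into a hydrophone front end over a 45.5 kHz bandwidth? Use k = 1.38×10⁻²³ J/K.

−127.4 dBm

P_n = kTB = 1.38×10⁻²³ × 290 × 4.55×10⁴ = 1.82×10⁻¹⁶ W
In dBm: 10 log₁₀(1.82×10⁻¹⁶ / 10⁻³) = −127.4 dBm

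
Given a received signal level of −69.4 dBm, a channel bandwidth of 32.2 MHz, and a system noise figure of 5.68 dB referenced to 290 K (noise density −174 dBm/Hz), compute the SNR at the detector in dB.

23.8 dB

Noise floor: N = −174 + 10 log₁₀(B) + NF
10 log₁₀(3.22×10⁷) = 75.08 dB
N = −174 + 75.08 + 5.68 = −93.24 dBm
SNR = P_sig − N = −69.4 − (−93.24) = 23.84 dB → 23.8 dB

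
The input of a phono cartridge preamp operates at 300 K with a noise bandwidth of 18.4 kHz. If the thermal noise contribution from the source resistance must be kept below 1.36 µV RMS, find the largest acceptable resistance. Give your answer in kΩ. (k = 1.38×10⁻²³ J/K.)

Johnson–Nyquist: V_n = √(4kTRB) ⇒ R = V_n² / (4kTB)
4kTB = 4 × 1.38×10⁻²³ × 300 × 1.84×10⁴ = 3.05×10⁻¹⁶
R = (1.36×10⁻⁶)² / 3.05×10⁻¹⁶ = 6.07×10³ Ω = 6.07 kΩ

6.07 kΩ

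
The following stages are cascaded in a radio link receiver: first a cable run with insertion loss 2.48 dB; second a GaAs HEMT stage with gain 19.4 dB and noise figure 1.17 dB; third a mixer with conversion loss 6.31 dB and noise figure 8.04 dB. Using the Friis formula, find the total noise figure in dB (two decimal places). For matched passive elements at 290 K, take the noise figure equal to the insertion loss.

3.85 dB

Convert to linear (a loss of L dB is a gain of −L dB): F_i = 10^(NF_i/10), G_i = 10^(G_i,dB/10)
  Stage 1: F_1 = 10^(2.48/10) = 1.770, G_1 = 10^(−2.48/10) = 0.5649
  Stage 2: F_2 = 10^(1.17/10) = 1.309, G_2 = 10^(19.4/10) = 87.10
  Stage 3: F_3 = 10^(8.04/10) = 6.368, G_3 = 10^(−6.31/10) = 0.2339
Friis cascade:
  F = 1.770 + (1.309 − 1)/0.5649 + (6.368 − 1)/49.20 = 2.426
NF = 10 log₁₀(2.426) = 3.85 dB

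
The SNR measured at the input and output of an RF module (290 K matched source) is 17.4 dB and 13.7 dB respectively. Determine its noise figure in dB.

NF (dB) = SNR_in(dB) − SNR_out(dB) when the source is at T₀
NF = 17.4 − 13.7 = 3.7 dB

3.7 dB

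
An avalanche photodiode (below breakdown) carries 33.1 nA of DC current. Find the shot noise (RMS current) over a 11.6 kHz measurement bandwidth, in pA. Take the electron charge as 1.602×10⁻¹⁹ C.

I_n = √(2qI·B)
2qI·B = 2 × 1.602×10⁻¹⁹ × 3.31×10⁻⁸ × 1.16×10⁴ = 1.23×10⁻²² A²
I_n = √(1.23×10⁻²²) = 1.11×10⁻¹¹ A = 11.1 pA

11.1 pA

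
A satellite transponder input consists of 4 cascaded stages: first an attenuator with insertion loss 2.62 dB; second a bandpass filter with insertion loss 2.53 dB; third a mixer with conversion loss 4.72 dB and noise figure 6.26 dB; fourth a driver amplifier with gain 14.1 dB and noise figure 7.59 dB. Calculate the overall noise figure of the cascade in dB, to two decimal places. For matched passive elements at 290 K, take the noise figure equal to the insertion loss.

Convert to linear (a loss of L dB is a gain of −L dB): F_i = 10^(NF_i/10), G_i = 10^(G_i,dB/10)
  Stage 1: F_1 = 10^(2.62/10) = 1.828, G_1 = 10^(−2.62/10) = 0.5470
  Stage 2: F_2 = 10^(2.53/10) = 1.791, G_2 = 10^(−2.53/10) = 0.5585
  Stage 3: F_3 = 10^(6.26/10) = 4.227, G_3 = 10^(−4.72/10) = 0.3373
  Stage 4: F_4 = 10^(7.59/10) = 5.741, G_4 = 10^(14.1/10) = 25.70
Friis cascade:
  F = 1.828 + (1.791 − 1)/0.5470 + (4.227 − 1)/0.3055 + (5.741 − 1)/0.1030 = 59.85
NF = 10 log₁₀(59.85) = 17.77 dB

17.77 dB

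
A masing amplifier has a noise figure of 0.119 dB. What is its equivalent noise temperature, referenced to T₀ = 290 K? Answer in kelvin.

F = 10^(0.119/10) = 1.02778
T_e = (F − 1)·T₀ = (1.02778 − 1) × 290 = 8.06 K

8.06 K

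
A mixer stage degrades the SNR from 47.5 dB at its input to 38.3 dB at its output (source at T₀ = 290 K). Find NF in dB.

9.2 dB

NF (dB) = SNR_in(dB) − SNR_out(dB) when the source is at T₀
NF = 47.5 − 38.3 = 9.2 dB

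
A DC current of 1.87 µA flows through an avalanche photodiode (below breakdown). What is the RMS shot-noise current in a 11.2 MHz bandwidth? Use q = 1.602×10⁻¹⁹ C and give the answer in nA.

I_n = √(2qI·B)
2qI·B = 2 × 1.602×10⁻¹⁹ × 1.87×10⁻⁶ × 1.12×10⁷ = 6.71×10⁻¹⁸ A²
I_n = √(6.71×10⁻¹⁸) = 2.59×10⁻⁹ A = 2.59 nA

2.59 nA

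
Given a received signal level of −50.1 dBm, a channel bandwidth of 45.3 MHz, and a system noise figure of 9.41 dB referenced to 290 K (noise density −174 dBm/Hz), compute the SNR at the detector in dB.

37.9 dB

Noise floor: N = −174 + 10 log₁₀(B) + NF
10 log₁₀(4.53×10⁷) = 76.56 dB
N = −174 + 76.56 + 9.41 = −88.03 dBm
SNR = P_sig − N = −50.1 − (−88.03) = 37.93 dB → 37.9 dB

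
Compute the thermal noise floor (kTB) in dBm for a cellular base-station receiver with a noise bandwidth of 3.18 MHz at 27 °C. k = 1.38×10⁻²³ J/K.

−108.8 dBm

T = 27 °C + 273.15 = 300.15 K
P_n = kTB = 1.38×10⁻²³ × 300.15 × 3.18×10⁶ = 1.32×10⁻¹⁴ W
In dBm: 10 log₁₀(1.32×10⁻¹⁴ / 10⁻³) = −108.8 dBm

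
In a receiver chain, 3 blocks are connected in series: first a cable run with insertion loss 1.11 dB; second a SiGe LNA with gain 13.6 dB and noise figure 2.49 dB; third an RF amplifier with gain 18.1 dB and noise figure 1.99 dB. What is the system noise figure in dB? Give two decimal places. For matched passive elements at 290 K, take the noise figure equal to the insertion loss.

Convert to linear (a loss of L dB is a gain of −L dB): F_i = 10^(NF_i/10), G_i = 10^(G_i,dB/10)
  Stage 1: F_1 = 10^(1.11/10) = 1.291, G_1 = 10^(−1.11/10) = 0.7745
  Stage 2: F_2 = 10^(2.49/10) = 1.774, G_2 = 10^(13.6/10) = 22.91
  Stage 3: F_3 = 10^(1.99/10) = 1.581, G_3 = 10^(18.1/10) = 64.57
Friis cascade:
  F = 1.291 + (1.774 − 1)/0.7745 + (1.581 − 1)/17.74 = 2.324
NF = 10 log₁₀(2.324) = 3.66 dB

3.66 dB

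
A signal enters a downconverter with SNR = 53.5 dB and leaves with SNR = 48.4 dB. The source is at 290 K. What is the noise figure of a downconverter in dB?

5.1 dB

NF (dB) = SNR_in(dB) − SNR_out(dB) when the source is at T₀
NF = 53.5 − 48.4 = 5.1 dB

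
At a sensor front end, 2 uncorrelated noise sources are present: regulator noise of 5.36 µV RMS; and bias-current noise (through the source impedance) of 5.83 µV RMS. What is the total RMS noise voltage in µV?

Uncorrelated sources add in power (mean-square): V_tot = √(ΣV_i²)
V_tot = √[(5.36×10⁻⁶)² + (5.83×10⁻⁶)²] = 7.92×10⁻⁶ V = 7.92 µV

7.92 µV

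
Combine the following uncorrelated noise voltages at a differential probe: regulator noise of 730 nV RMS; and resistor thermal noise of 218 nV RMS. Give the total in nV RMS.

Uncorrelated sources add in power (mean-square): V_tot = √(ΣV_i²)
V_tot = √[(7.30×10⁻⁷)² + (2.18×10⁻⁷)²] = 7.62×10⁻⁷ V = 762 nV

762 nV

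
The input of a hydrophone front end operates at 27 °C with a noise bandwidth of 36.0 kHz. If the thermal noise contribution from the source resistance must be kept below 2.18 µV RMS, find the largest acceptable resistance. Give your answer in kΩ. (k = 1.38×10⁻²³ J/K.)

7.97 kΩ

T = 27 °C + 273.15 = 300.15 K
Johnson–Nyquist: V_n = √(4kTRB) ⇒ R = V_n² / (4kTB)
4kTB = 4 × 1.38×10⁻²³ × 300.15 × 3.60×10⁴ = 5.96×10⁻¹⁶
R = (2.18×10⁻⁶)² / 5.96×10⁻¹⁶ = 7.97×10³ Ω = 7.97 kΩ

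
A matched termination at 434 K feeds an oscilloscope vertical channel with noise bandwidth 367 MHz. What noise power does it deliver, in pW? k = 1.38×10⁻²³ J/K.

P_n = kTB = 1.38×10⁻²³ × 434 × 3.67×10⁸ = 2.20×10⁻¹² W = 2.20 pW

2.20 pW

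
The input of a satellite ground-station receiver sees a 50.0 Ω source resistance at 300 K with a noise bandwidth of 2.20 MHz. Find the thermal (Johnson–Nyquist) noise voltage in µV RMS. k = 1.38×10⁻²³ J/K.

1.35 µV

V_n = √(4kTRB)
4kTRB = 4 × 1.38×10⁻²³ × 300 × 5.00×10¹ × 2.20×10⁶ = 1.82×10⁻¹² V²
V_n = √(1.82×10⁻¹²) = 1.35×10⁻⁶ V = 1.35 µV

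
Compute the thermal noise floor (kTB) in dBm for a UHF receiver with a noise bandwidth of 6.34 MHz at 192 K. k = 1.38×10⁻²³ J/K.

P_n = kTB = 1.38×10⁻²³ × 192 × 6.34×10⁶ = 1.68×10⁻¹⁴ W
In dBm: 10 log₁₀(1.68×10⁻¹⁴ / 10⁻³) = −107.7 dBm

−107.7 dBm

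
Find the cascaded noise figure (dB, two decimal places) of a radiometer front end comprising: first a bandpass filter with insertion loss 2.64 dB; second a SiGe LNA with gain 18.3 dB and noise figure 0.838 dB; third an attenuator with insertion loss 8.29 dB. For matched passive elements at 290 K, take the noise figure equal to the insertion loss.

Convert to linear (a loss of L dB is a gain of −L dB): F_i = 10^(NF_i/10), G_i = 10^(G_i,dB/10)
  Stage 1: F_1 = 10^(2.64/10) = 1.837, G_1 = 10^(−2.64/10) = 0.5445
  Stage 2: F_2 = 10^(0.838/10) = 1.213, G_2 = 10^(18.3/10) = 67.61
  Stage 3: F_3 = 10^(8.29/10) = 6.745, G_3 = 10^(−8.29/10) = 0.1483
Friis cascade:
  F = 1.837 + (1.213 − 1)/0.5445 + (6.745 − 1)/36.81 = 2.383
NF = 10 log₁₀(2.383) = 3.77 dB

3.77 dB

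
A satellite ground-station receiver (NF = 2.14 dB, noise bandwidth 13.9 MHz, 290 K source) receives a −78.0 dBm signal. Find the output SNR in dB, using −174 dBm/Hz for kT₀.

Noise floor: N = −174 + 10 log₁₀(B) + NF
10 log₁₀(1.39×10⁷) = 71.43 dB
N = −174 + 71.43 + 2.14 = −100.43 dBm
SNR = P_sig − N = −78.0 − (−100.43) = 22.43 dB → 22.4 dB

22.4 dB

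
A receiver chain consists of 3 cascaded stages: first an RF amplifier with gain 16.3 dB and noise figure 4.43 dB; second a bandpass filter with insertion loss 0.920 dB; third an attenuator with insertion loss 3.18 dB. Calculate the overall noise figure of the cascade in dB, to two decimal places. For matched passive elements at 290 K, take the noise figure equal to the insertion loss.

4.49 dB

Convert to linear (a loss of L dB is a gain of −L dB): F_i = 10^(NF_i/10), G_i = 10^(G_i,dB/10)
  Stage 1: F_1 = 10^(4.43/10) = 2.773, G_1 = 10^(16.3/10) = 42.66
  Stage 2: F_2 = 10^(0.920/10) = 1.236, G_2 = 10^(−0.920/10) = 0.8091
  Stage 3: F_3 = 10^(3.18/10) = 2.080, G_3 = 10^(−3.18/10) = 0.4808
Friis cascade:
  F = 2.773 + (1.236 − 1)/42.66 + (2.080 − 1)/34.51 = 2.810
NF = 10 log₁₀(2.810) = 4.49 dB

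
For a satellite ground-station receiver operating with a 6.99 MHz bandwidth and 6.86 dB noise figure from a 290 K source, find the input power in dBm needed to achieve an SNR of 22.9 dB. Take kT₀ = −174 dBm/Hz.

Sensitivity = −174 + 10 log₁₀(B) + NF + SNR_min
= −174 + 68.44 + 6.86 + 22.9
= −75.80 dBm → −75.8 dBm

−75.8 dBm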